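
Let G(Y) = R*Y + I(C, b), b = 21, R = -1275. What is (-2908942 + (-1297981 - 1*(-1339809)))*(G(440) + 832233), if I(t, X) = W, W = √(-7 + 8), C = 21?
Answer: -777658798676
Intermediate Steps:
W = 1 (W = √1 = 1)
I(t, X) = 1
G(Y) = 1 - 1275*Y (G(Y) = -1275*Y + 1 = 1 - 1275*Y)
(-2908942 + (-1297981 - 1*(-1339809)))*(G(440) + 832233) = (-2908942 + (-1297981 - 1*(-1339809)))*((1 - 1275*440) + 832233) = (-2908942 + (-1297981 + 1339809))*((1 - 561000) + 832233) = (-2908942 + 41828)*(-560999 + 832233) = -2867114*271234 = -777658798676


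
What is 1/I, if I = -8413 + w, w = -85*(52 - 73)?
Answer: -1/6628 ≈ -0.00015088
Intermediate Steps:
w = 1785 (w = -85*(-21) = 1785)
I = -6628 (I = -8413 + 1785 = -6628)
1/I = 1/(-6628) = -1/6628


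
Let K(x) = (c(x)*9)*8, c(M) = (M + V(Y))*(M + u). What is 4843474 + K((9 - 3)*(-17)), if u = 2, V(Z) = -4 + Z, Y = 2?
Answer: 5592274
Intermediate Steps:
c(M) = (-2 + M)*(2 + M) (c(M) = (M + (-4 + 2))*(M + 2) = (M - 2)*(2 + M) = (-2 + M)*(2 + M))
K(x) = -288 + 72*x² (K(x) = ((-4 + x²)*9)*8 = (-36 + 9*x²)*8 = -288 + 72*x²)
4843474 + K((9 - 3)*(-17)) = 4843474 + (-288 + 72*((9 - 3)*(-17))²) = 4843474 + (-288 + 72*(6*(-17))²) = 4843474 + (-288 + 72*(-102)²) = 4843474 + (-288 + 72*10404) = 4843474 + (-288 + 749088) = 4843474 + 748800 = 5592274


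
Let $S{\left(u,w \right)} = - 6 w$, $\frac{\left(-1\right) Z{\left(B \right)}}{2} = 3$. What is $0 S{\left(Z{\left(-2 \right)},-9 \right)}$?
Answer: $0$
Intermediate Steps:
$Z{\left(B \right)} = -6$ ($Z{\left(B \right)} = \left(-2\right) 3 = -6$)
$0 S{\left(Z{\left(-2 \right)},-9 \right)} = 0 \left(\left(-6\right) \left(-9\right)\right) = 0 \cdot 54 = 0$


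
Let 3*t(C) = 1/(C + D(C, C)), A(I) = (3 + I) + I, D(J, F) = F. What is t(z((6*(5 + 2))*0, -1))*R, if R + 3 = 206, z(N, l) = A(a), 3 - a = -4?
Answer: 203/102 ≈ 1.9902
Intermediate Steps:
a = 7 (a = 3 - 1*(-4) = 3 + 4 = 7)
A(I) = 3 + 2*I
z(N, l) = 17 (z(N, l) = 3 + 2*7 = 3 + 14 = 17)
R = 203 (R = -3 + 206 = 203)
t(C) = 1/(6*C) (t(C) = 1/(3*(C + C)) = 1/(3*((2*C))) = (1/(2*C))/3 = 1/(6*C))
t(z((6*(5 + 2))*0, -1))*R = ((⅙)/17)*203 = ((⅙)*(1/17))*203 = (1/102)*203 = 203/102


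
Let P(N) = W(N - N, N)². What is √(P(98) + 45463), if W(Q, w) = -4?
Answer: √45479 ≈ 213.26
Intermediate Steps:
P(N) = 16 (P(N) = (-4)² = 16)
√(P(98) + 45463) = √(16 + 45463) = √45479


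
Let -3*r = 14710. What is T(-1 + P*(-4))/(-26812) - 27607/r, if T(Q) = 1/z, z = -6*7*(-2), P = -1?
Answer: 93265052029/16564989840 ≈ 5.6302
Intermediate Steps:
r = -14710/3 (r = -⅓*14710 = -14710/3 ≈ -4903.3)
z = 84 (z = -42*(-2) = 84)
T(Q) = 1/84
T(-1 + P*(-4))/(-26812) - 27607/r = (1/84)/(-26812) - 27607/(-14710/3) = (1/84)*(-1/26812) - 27607*(-3/14710) = -1/2252208 + 82821/14710 = 93265052029/16564989840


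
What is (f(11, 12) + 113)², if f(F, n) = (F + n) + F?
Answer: 21609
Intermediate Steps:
f(F, n) = n + 2*F
(f(11, 12) + 113)² = ((12 + 2*11) + 113)² = ((12 + 22) + 113)² = (34 + 113)² = 147² = 21609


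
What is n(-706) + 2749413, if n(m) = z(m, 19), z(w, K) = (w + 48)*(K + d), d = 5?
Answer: 2733621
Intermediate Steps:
z(w, K) = (5 + K)*(48 + w) (z(w, K) = (w + 48)*(K + 5) = (48 + w)*(5 + K) = (5 + K)*(48 + w))
n(m) = 1152 + 24*m (n(m) = 240 + 5*m + 48*19 + 19*m = 240 + 5*m + 912 + 19*m = 1152 + 24*m)
n(-706) + 2749413 = (1152 + 24*(-706)) + 2749413 = (1152 - 16944) + 2749413 = -15792 + 2749413 = 2733621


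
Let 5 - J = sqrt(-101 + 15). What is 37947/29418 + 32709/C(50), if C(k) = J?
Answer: 535042103/362822 + 10903*I*sqrt(86)/37 ≈ 1474.7 + 2732.7*I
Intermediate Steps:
J = 5 - I*sqrt(86) (J = 5 - sqrt(-101 + 15) = 5 - sqrt(-86) = 5 - I*sqrt(86) ≈ 5.0 - 9.2736*I)
C(k) = 5 - I*sqrt(86)
37947/29418 + 32709/C(50) = 37947/29418 + 32709/(5 - I*sqrt(86)) = 37947*(1/29418) + 32709/(5 - I*sqrt(86)) = 12649/9806 + 32709/(5 - I*sqrt(86))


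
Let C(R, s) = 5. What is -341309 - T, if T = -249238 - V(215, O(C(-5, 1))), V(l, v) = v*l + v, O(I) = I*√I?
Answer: -92071 + 1080*√5 ≈ -89656.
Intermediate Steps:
O(I) = I^(3/2)
V(l, v) = v + l*v (V(l, v) = l*v + v = v + l*v)
T = -249238 - 1080*√5 (T = -249238 - 5^(3/2)*(1 + 215) = -249238 - 5*√5*216 = -249238 - 1080*√5 ≈ -2.5165e+5)
-341309 - T = -341309 - (-249238 - 1080*√5) = -341309 + (249238 + 1080*√5) = -92071 + 1080*√5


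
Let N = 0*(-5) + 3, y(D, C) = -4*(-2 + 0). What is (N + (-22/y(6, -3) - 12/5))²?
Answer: 1849/400 ≈ 4.6225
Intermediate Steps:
y(D, C) = 8 (y(D, C) = -4*(-2) = 8)
N = 3 (N = 0 + 3 = 3)
(N + (-22/y(6, -3) - 12/5))² = (3 + (-22/8 - 12/5))² = (3 + (-22*⅛ - 12*⅕))² = (3 + (-11/4 - 12/5))² = (3 - 103/20)² = (-43/20)² = 1849/400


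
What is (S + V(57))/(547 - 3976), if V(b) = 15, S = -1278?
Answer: 421/1143 ≈ 0.36833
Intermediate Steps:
(S + V(57))/(547 - 3976) = (-1278 + 15)/(547 - 3976) = -1263/(-3429) = -1263*(-1/3429) = 421/1143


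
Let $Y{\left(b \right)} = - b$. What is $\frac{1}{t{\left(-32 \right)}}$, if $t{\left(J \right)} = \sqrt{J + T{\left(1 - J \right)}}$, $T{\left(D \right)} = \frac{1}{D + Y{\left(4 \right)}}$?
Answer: $- \frac{i \sqrt{2987}}{309} \approx - 0.17687 i$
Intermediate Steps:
$T{\left(D \right)} = \frac{1}{-4 + D}$ ($T{\left(D \right)} = \frac{1}{D - 4} = \frac{1}{-4 + D}$)
$t{\left(J \right)} = \sqrt{J + \frac{1}{-3 - J}}$ ($t{\left(J \right)} = \sqrt{J + \frac{1}{-4 - \left(-1 + J\right)}} = \sqrt{J + \frac{1}{-3 - J}}$)
$\frac{1}{t{\left(-32 \right)}} = \frac{1}{\sqrt{\frac{-1 - 32 \left(3 - 32\right)}{3 - 32}}} = \frac{1}{\sqrt{\frac{-1 - -928}{-29}}} = \frac{1}{\sqrt{- \frac{-1 + 928}{29}}} = \frac{1}{\sqrt{\left(- \frac{1}{29}\right) 927}} = \frac{1}{\sqrt{- \frac{927}{29}}} = \frac{1}{\frac{3}{29} i \sqrt{2987}} = - \frac{i \sqrt{2987}}{309}$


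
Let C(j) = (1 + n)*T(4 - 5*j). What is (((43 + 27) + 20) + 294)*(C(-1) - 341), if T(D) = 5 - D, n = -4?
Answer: -126336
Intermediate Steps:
C(j) = -3 - 15*j (C(j) = (1 - 4)*(5 - (4 - 5*j)) = -3*(5 + (-4 + 5*j)) = -3*(1 + 5*j) = -3 - 15*j)
(((43 + 27) + 20) + 294)*(C(-1) - 341) = (((43 + 27) + 20) + 294)*((-3 - 15*(-1)) - 341) = ((70 + 20) + 294)*((-3 + 15) - 341) = (90 + 294)*(12 - 341) = 384*(-329) = -126336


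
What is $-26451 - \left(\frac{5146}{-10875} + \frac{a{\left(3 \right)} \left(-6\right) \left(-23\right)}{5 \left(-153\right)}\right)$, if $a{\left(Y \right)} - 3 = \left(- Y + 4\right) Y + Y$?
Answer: $- \frac{4889740993}{184875} \approx -26449.0$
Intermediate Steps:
$a{\left(Y \right)} = 3 + Y + Y \left(4 - Y\right)$ ($a{\left(Y \right)} = 3 + \left(\left(- Y + 4\right) Y + Y\right) = 3 + \left(\left(4 - Y\right) Y + Y\right) = 3 + \left(Y \left(4 - Y\right) + Y\right) = 3 + \left(Y + Y \left(4 - Y\right)\right) = 3 + Y + Y \left(4 - Y\right)$)
$-26451 - \left(\frac{5146}{-10875} + \frac{a{\left(3 \right)} \left(-6\right) \left(-23\right)}{5 \left(-153\right)}\right) = -26451 - \left(\frac{5146}{-10875} + \frac{\left(3 - 3^{2} + 5 \cdot 3\right) \left(-6\right) \left(-23\right)}{5 \left(-153\right)}\right) = -26451 - \left(5146 \left(- \frac{1}{10875}\right) + \frac{\left(3 - 9 + 15\right) \left(-6\right) \left(-23\right)}{-765}\right) = -26451 - \left(- \frac{5146}{10875} + \left(3 - 9 + 15\right) \left(-6\right) \left(-23\right) \left(- \frac{1}{765}\right)\right) = -26451 - \left(- \frac{5146}{10875} + 9 \left(-6\right) \left(-23\right) \left(- \frac{1}{765}\right)\right) = -26451 - \left(- \frac{5146}{10875} + \left(-54\right) \left(-23\right) \left(- \frac{1}{765}\right)\right) = -26451 - \left(- \frac{5146}{10875} + 1242 \left(- \frac{1}{765}\right)\right) = -26451 - \left(- \frac{5146}{10875} - \frac{138}{85}\right) = -26451 - - \frac{387632}{184875} = -26451 + \frac{387632}{184875} = - \frac{4889740993}{184875}$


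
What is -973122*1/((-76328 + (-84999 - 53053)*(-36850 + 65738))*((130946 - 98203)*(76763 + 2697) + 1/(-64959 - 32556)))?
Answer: 15815665305/168638097364936337475716 ≈ 9.3785e-14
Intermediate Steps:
-973122*1/((-76328 + (-84999 - 53053)*(-36850 + 65738))*((130946 - 98203)*(76763 + 2697) + 1/(-64959 - 32556))) = -973122*1/((-76328 - 138052*28888)*(32743*79460 + 1/(-97515))) = -973122*1/((-76328 - 3988046176)*(2601758780 - 1/97515)) = -973122/((-3988122504*253710507431699/97515)) = -973122/(-337276194729872674951432/32505) = -973122*(-32505/337276194729872674951432) = 15815665305/168638097364936337475716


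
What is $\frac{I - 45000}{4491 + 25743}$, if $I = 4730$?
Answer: $- \frac{20135}{15117} \approx -1.3319$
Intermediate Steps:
$\frac{I - 45000}{4491 + 25743} = \frac{4730 - 45000}{4491 + 25743} = - \frac{40270}{30234} = \left(-40270\right) \frac{1}{30234} = - \frac{20135}{15117}$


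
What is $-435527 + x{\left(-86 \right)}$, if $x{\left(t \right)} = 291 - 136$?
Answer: $-435372$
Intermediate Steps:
$x{\left(t \right)} = 155$
$-435527 + x{\left(-86 \right)} = -435527 + 155 = -435372$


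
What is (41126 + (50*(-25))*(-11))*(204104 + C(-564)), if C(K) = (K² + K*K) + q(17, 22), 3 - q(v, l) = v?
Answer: 46111315032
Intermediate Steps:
q(v, l) = 3 - v
C(K) = -14 + 2*K² (C(K) = (K² + K*K) + (3 - 1*17) = (K² + K²) + (3 - 17) = 2*K² - 14 = -14 + 2*K²)
(41126 + (50*(-25))*(-11))*(204104 + C(-564)) = (41126 + (50*(-25))*(-11))*(204104 + (-14 + 2*(-564)²)) = (41126 - 1250*(-11))*(204104 + (-14 + 2*318096)) = (41126 + 13750)*(204104 + (-14 + 636192)) = 54876*(204104 + 636178) = 54876*840282 = 46111315032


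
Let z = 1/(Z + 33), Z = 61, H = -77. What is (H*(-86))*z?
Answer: 3311/47 ≈ 70.447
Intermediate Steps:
z = 1/94 (z = 1/(61 + 33) = 1/94 ≈ 0.010638)
(H*(-86))*z = -77*(-86)*(1/94) = 6622*(1/94) = 3311/47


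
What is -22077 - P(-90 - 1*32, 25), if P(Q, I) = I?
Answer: -22102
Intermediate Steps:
-22077 - P(-90 - 1*32, 25) = -22077 - 1*25 = -22077 - 25 = -22102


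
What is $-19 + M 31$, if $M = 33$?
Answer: $1004$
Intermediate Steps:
$-19 + M 31 = -19 + 33 \cdot 31 = -19 + 1023 = 1004$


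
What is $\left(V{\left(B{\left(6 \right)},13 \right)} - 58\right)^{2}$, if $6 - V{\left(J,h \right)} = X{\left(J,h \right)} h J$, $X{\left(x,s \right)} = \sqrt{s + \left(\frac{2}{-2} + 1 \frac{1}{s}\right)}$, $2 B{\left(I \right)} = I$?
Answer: $21073 + 312 \sqrt{2041} \approx 35168.0$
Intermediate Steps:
$B{\left(I \right)} = \frac{I}{2}$
$X{\left(x,s \right)} = \sqrt{-1 + s + \frac{1}{s}}$ ($X{\left(x,s \right)} = \sqrt{s + \left(2 \left(- \frac{1}{2}\right) + \frac{1}{s}\right)} = \sqrt{s - \left(1 - \frac{1}{s}\right)} = \sqrt{-1 + s + \frac{1}{s}}$)
$V{\left(J,h \right)} = 6 - J h \sqrt{-1 + h + \frac{1}{h}}$ ($V{\left(J,h \right)} = 6 - \sqrt{-1 + h + \frac{1}{h}} h J = 6 - h \sqrt{-1 + h + \frac{1}{h}} J = 6 - J h \sqrt{-1 + h + \frac{1}{h}}$)
$\left(V{\left(B{\left(6 \right)},13 \right)} - 58\right)^{2} = \left(\left(6 - \frac{1}{2} \cdot 6 \cdot 13 \sqrt{-1 + 13 + \frac{1}{13}}\right) - 58\right)^{2} = \left(\left(6 - 3 \cdot 13 \sqrt{-1 + 13 + \frac{1}{13}}\right) - 58\right)^{2} = \left(\left(6 - 3 \cdot 13 \sqrt{\frac{157}{13}}\right) - 58\right)^{2} = \left(\left(6 - 3 \cdot 13 \frac{\sqrt{2041}}{13}\right) - 58\right)^{2} = \left(\left(6 - 3 \sqrt{2041}\right) - 58\right)^{2} = \left(-52 - 3 \sqrt{2041}\right)^{2}$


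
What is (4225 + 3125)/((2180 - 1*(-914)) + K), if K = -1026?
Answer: 3675/1034 ≈ 3.5542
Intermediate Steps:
(4225 + 3125)/((2180 - 1*(-914)) + K) = (4225 + 3125)/((2180 - 1*(-914)) - 1026) = 7350/((2180 + 914) - 1026) = 7350/(3094 - 1026) = 7350/2068 = 7350*(1/2068) = 3675/1034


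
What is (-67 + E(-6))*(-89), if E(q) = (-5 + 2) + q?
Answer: 6764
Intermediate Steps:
E(q) = -3 + q
(-67 + E(-6))*(-89) = (-67 + (-3 - 6))*(-89) = (-67 - 9)*(-89) = -76*(-89) = 6764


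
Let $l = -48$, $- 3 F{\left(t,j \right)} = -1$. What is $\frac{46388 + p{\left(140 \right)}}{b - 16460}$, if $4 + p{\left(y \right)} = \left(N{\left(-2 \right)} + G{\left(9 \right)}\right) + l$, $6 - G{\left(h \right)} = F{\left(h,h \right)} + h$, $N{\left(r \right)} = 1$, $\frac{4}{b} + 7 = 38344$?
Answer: $- \frac{1776293779}{631027016} \approx -2.8149$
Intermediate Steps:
$b = \frac{4}{38337}$ ($b = \frac{4}{-7 + 38344} = \frac{4}{38337} \approx 0.00010434$)
$F{\left(t,j \right)} = \frac{1}{3}$ ($F{\left(t,j \right)} = \left(- \frac{1}{3}\right) \left(-1\right) = \frac{1}{3}$)
$G{\left(h \right)} = \frac{17}{3} - h$ ($G{\left(h \right)} = 6 - \left(\frac{1}{3} + h\right) = \frac{17}{3} - h$)
$p{\left(y \right)} = - \frac{163}{3}$ ($p{\left(y \right)} = -4 + \left(\left(1 + \left(\frac{17}{3} - 9\right)\right) - 48\right) = -4 + \left(\left(1 - \frac{10}{3}\right) - 48\right) = -4 - \frac{151}{3} = - \frac{163}{3}$)
$\frac{46388 + p{\left(140 \right)}}{b - 16460} = \frac{46388 - \frac{163}{3}}{\frac{4}{38337} - 16460} = \frac{139001}{3 \left(- \frac{631027016}{38337}\right)} = \frac{139001}{3} \left(- \frac{38337}{631027016}\right) = - \frac{1776293779}{631027016}$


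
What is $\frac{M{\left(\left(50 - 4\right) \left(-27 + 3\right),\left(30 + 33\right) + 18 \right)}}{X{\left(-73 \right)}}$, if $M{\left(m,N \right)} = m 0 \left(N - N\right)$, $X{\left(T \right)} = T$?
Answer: $0$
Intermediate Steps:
$M{\left(m,N \right)} = 0$ ($M{\left(m,N \right)} = 0 \cdot 0 = 0$)
$\frac{M{\left(\left(50 - 4\right) \left(-27 + 3\right),\left(30 + 33\right) + 18 \right)}}{X{\left(-73 \right)}} = \frac{0}{-73} = 0 \left(- \frac{1}{73}\right) = 0$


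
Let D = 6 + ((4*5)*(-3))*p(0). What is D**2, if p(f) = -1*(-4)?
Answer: 54756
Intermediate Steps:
p(f) = 4
D = -234 (D = 6 + ((4*5)*(-3))*4 = 6 + (20*(-3))*4 = 6 - 60*4 = 6 - 240 = -234)
D**2 = (-234)**2 = 54756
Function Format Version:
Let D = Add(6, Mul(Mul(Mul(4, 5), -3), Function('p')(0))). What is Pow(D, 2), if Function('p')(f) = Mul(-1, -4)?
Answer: 54756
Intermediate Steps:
Function('p')(f) = 4
D = -234 (D = Add(6, Mul(Mul(Mul(4, 5), -3), 4)) = Add(6, Mul(Mul(20, -3), 4)) = Add(6, Mul(-60, 4)) = Add(6, -240) = -234)
Pow(D, 2) = Pow(-234, 2) = 54756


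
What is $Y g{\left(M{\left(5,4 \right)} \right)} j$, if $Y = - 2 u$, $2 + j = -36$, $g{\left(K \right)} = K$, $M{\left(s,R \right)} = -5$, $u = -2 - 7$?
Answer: $3420$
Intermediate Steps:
$u = -9$
$j = -38$ ($j = -2 - 36 = -38$)
$Y = 18$ ($Y = \left(-2\right) \left(-9\right) = 18$)
$Y g{\left(M{\left(5,4 \right)} \right)} j = 18 \left(-5\right) \left(-38\right) = \left(-90\right) \left(-38\right) = 3420$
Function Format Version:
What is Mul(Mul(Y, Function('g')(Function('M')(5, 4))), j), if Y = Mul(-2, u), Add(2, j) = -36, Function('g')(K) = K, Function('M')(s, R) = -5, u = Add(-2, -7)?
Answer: 3420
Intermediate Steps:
u = -9
j = -38 (j = Add(-2, -36) = -38)
Y = 18 (Y = Mul(-2, -9) = 18)
Mul(Mul(Y, Function('g')(Function('M')(5, 4))), j) = Mul(Mul(18, -5), -38) = Mul(-90, -38) = 3420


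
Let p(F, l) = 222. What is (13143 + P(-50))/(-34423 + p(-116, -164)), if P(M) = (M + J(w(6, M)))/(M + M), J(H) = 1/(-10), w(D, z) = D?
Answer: -13143501/34201000 ≈ -0.38430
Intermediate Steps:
J(H) = -⅒
P(M) = (-⅒ + M)/(2*M) (P(M) = (M - ⅒)/(M + M) = (-⅒ + M)/((2*M)) = (-⅒ + M)*(1/(2*M)) = (-⅒ + M)/(2*M))
(13143 + P(-50))/(-34423 + p(-116, -164)) = (13143 + (1/20)*(-1 + 10*(-50))/(-50))/(-34423 + 222) = (13143 + (1/20)*(-1/50)*(-1 - 500))/(-34201) = (13143 + (1/20)*(-1/50)*(-501))*(-1/34201) = (13143 + 501/1000)*(-1/34201) = (13143501/1000)*(-1/34201) = -13143501/34201000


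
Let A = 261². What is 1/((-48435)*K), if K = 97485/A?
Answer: -7569/524631775 ≈ -1.4427e-5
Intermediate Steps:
A = 68121
K = 32495/22707 (K = 97485/68121 = 97485*(1/68121) = 32495/22707 ≈ 1.4311)
1/((-48435)*K) = 1/((-48435)*(32495/22707)) = -1/48435*22707/32495 = -7569/524631775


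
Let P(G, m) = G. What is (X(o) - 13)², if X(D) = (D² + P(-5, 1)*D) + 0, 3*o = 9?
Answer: 361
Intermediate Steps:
o = 3 (o = (⅓)*9 = 3)
X(D) = D² - 5*D (X(D) = (D² - 5*D) + 0 = D² - 5*D)
(X(o) - 13)² = (3*(-5 + 3) - 13)² = (3*(-2) - 13)² = (-6 - 13)² = (-19)² = 361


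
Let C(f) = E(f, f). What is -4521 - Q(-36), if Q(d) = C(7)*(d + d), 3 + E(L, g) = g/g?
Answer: -4665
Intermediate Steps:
E(L, g) = -2 (E(L, g) = -3 + g/g = -3 + 1 = -2)
C(f) = -2
Q(d) = -4*d (Q(d) = -2*(d + d) = -4*d)
-4521 - Q(-36) = -4521 - (-4)*(-36) = -4521 - 1*144 = -4521 - 144 = -4665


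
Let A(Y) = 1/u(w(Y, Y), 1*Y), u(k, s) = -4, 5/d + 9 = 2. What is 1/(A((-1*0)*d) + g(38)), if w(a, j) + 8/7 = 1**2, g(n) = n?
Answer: 4/151 ≈ 0.026490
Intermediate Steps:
d = -5/7 (d = 5/(-9 + 2) = 5/(-7) = 5*(-1/7) = -5/7 ≈ -0.71429)
w(a, j) = -1/7 (w(a, j) = -8/7 + 1**2 = -8/7 + 1 = -1/7)
A(Y) = -1/4 (A(Y) = 1/(-4) = -1/4)
1/(A((-1*0)*d) + g(38)) = 1/(-1/4 + 38) = 1/(151/4) = 4/151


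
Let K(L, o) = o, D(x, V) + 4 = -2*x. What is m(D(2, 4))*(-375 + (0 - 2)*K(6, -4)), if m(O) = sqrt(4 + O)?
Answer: -734*I ≈ -734.0*I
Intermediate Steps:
D(x, V) = -4 - 2*x
m(D(2, 4))*(-375 + (0 - 2)*K(6, -4)) = sqrt(4 + (-4 - 2*2))*(-375 + (0 - 2)*(-4)) = sqrt(4 + (-4 - 4))*(-375 - 2*(-4)) = sqrt(4 - 8)*(-375 + 8) = sqrt(-4)*(-367) = (2*I)*(-367) = -734*I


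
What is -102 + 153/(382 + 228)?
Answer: -62067/610 ≈ -101.75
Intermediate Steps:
-102 + 153/(382 + 228) = -102 + 153/610 = -62067/610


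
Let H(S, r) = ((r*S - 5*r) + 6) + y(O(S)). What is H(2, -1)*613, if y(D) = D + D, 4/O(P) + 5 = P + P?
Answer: 613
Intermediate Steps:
O(P) = 4/(-5 + 2*P) (O(P) = 4/(-5 + (P + P)) = 4/(-5 + 2*P))
y(D) = 2*D
H(S, r) = 6 - 5*r + 8/(-5 + 2*S) + S*r (H(S, r) = ((r*S - 5*r) + 6) + 2*(4/(-5 + 2*S)) = ((S*r - 5*r) + 6) + 8/(-5 + 2*S) = ((-5*r + S*r) + 6) + 8/(-5 + 2*S) = (6 - 5*r + S*r) + 8/(-5 + 2*S) = 6 - 5*r + 8/(-5 + 2*S) + S*r)
H(2, -1)*613 = ((8 + (-5 + 2*2)*(6 - 5*(-1) + 2*(-1)))/(-5 + 2*2))*613 = ((8 + (-5 + 4)*(6 + 5 - 2))/(-5 + 4))*613 = ((8 - 1*9)/(-1))*613 = -(8 - 9)*613 = -1*(-1)*613 = 1*613 = 613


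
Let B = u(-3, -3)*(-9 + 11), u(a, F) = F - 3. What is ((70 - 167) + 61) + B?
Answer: -48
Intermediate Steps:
u(a, F) = -3 + F
B = -12 (B = (-3 - 3)*(-9 + 11) = -6*2 = -12)
((70 - 167) + 61) + B = ((70 - 167) + 61) - 12 = (-97 + 61) - 12 = -36 - 12 = -48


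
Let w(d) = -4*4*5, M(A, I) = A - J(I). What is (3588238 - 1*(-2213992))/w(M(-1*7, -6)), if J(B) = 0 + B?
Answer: -580223/8 ≈ -72528.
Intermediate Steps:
J(B) = B
M(A, I) = A - I
w(d) = -80 (w(d) = -16*5 = -80)
(3588238 - 1*(-2213992))/w(M(-1*7, -6)) = (3588238 - 1*(-2213992))/(-80) = (3588238 + 2213992)*(-1/80) = 5802230*(-1/80) = -580223/8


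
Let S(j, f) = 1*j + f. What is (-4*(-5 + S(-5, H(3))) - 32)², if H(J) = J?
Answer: 16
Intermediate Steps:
S(j, f) = f + j (S(j, f) = j + f = f + j)
(-4*(-5 + S(-5, H(3))) - 32)² = (-4*(-5 + (3 - 5)) - 32)² = (-4*(-5 - 2) - 32)² = (-4*(-7) - 32)² = (28 - 32)² = (-4)² = 16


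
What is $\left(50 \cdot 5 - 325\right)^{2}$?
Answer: $5625$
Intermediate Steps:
$\left(50 \cdot 5 - 325\right)^{2} = \left(250 - 325\right)^{2} = \left(-75\right)^{2} = 5625$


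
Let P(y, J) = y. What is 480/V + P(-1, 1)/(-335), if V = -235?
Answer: -32113/15745 ≈ -2.0396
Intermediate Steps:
480/V + P(-1, 1)/(-335) = 480/(-235) - 1/(-335) = 480*(-1/235) - 1*(-1/335) = -96/47 + 1/335 = -32113/15745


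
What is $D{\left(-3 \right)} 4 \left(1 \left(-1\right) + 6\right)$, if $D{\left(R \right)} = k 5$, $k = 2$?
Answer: $200$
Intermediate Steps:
$D{\left(R \right)} = 10$ ($D{\left(R \right)} = 2 \cdot 5 = 10$)
$D{\left(-3 \right)} 4 \left(1 \left(-1\right) + 6\right) = 10 \cdot 4 \left(1 \left(-1\right) + 6\right) = 40 \left(-1 + 6\right) = 40 \cdot 5 = 200$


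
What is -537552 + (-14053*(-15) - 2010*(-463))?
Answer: 603873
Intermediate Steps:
-537552 + (-14053*(-15) - 2010*(-463)) = -537552 + (210795 + 930630) = -537552 + 1141425 = 603873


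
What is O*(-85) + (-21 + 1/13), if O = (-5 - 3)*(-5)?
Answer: -44472/13 ≈ -3420.9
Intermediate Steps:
O = 40 (O = -8*(-5) = 40)
O*(-85) + (-21 + 1/13) = 40*(-85) + (-21 + 1/13) = -3400 + (-21 + 1/13) = -3400 - 272/13 = -44472/13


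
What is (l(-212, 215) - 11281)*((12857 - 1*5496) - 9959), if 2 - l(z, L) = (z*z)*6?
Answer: 729889914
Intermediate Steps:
l(z, L) = 2 - 6*z**2 (l(z, L) = 2 - z*z*6 = 2 - z**2*6 = 2 - 6*z**2)
(l(-212, 215) - 11281)*((12857 - 1*5496) - 9959) = ((2 - 6*(-212)**2) - 11281)*((12857 - 1*5496) - 9959) = ((2 - 6*44944) - 11281)*((12857 - 5496) - 9959) = ((2 - 269664) - 11281)*(7361 - 9959) = (-269662 - 11281)*(-2598) = -280943*(-2598) = 729889914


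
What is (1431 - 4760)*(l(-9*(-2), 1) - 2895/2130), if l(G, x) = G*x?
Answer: -7866427/142 ≈ -55397.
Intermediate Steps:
(1431 - 4760)*(l(-9*(-2), 1) - 2895/2130) = (1431 - 4760)*(-9*(-2)*1 - 2895/2130) = -3329*(18*1 - 2895*1/2130) = -3329*(18 - 193/142) = -3329*2363/142 = -7866427/142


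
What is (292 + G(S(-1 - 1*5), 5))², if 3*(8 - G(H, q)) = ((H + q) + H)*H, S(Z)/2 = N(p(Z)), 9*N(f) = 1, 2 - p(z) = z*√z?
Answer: 5300131204/59049 ≈ 89758.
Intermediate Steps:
p(z) = 2 - z^(3/2) (p(z) = 2 - z*√z = 2 - z^(3/2))
N(f) = ⅑ (N(f) = (⅑)*1 = ⅑)
S(Z) = 2/9 (S(Z) = 2*(⅑) = 2/9)
G(H, q) = 8 - H*(q + 2*H)/3 (G(H, q) = 8 - ((H + q) + H)*H/3 = 8 - (q + 2*H)*H/3 = 8 - H*(q + 2*H)/3)
(292 + G(S(-1 - 1*5), 5))² = (292 + (8 - 2*(2/9)²/3 - ⅓*2/9*5))² = (292 + (8 - ⅔*4/81 - 10/27))² = (292 + (8 - 8/243 - 10/27))² = (292 + 1846/243)² = (72802/243)² = 5300131204/59049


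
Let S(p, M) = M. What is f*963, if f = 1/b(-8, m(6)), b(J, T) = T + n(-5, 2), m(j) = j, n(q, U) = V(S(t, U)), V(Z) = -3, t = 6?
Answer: 321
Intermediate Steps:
n(q, U) = -3
b(J, T) = -3 + T (b(J, T) = T - 3 = -3 + T)
f = 1/3 (f = 1/(-3 + 6) = 1/3 ≈ 0.33333)
f*963 = (1/3)*963 = 321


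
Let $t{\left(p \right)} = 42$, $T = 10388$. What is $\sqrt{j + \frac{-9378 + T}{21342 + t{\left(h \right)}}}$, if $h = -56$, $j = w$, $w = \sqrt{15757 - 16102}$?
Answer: $\frac{\sqrt{16665 + 352836 i \sqrt{345}}}{594} \approx 3.0513 + 3.0436 i$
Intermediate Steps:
$w = i \sqrt{345}$ ($w = \sqrt{-345} = i \sqrt{345} \approx 18.574 i$)
$j = i \sqrt{345} \approx 18.574 i$
$\sqrt{j + \frac{-9378 + T}{21342 + t{\left(h \right)}}} = \sqrt{i \sqrt{345} + \frac{-9378 + 10388}{21342 + 42}} = \sqrt{i \sqrt{345} + \frac{1010}{21384}} = \sqrt{i \sqrt{345} + 1010 \cdot \frac{1}{21384}} = \sqrt{i \sqrt{345} + \frac{505}{10692}} = \sqrt{\frac{505}{10692} + i \sqrt{345}}$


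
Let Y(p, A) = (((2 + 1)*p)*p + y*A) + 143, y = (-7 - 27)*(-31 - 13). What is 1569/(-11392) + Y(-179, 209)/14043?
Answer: 1545499031/53325952 ≈ 28.982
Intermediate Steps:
y = 1496 (y = -34*(-44) = 1496)
Y(p, A) = 143 + 3*p² + 1496*A (Y(p, A) = (((2 + 1)*p)*p + 1496*A) + 143 = ((3*p)*p + 1496*A) + 143 = (3*p² + 1496*A) + 143 = 143 + 3*p² + 1496*A)
1569/(-11392) + Y(-179, 209)/14043 = 1569/(-11392) + (143 + 3*(-179)² + 1496*209)/14043 = 1569*(-1/11392) + (143 + 3*32041 + 312664)*(1/14043) = -1569/11392 + (143 + 96123 + 312664)*(1/14043) = -1569/11392 + 408930*(1/14043) = -1569/11392 + 136310/4681 = 1545499031/53325952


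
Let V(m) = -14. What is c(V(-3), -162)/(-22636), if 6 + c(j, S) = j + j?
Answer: 17/11318 ≈ 0.0015020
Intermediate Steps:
c(j, S) = -6 + 2*j (c(j, S) = -6 + (j + j) = -6 + 2*j)
c(V(-3), -162)/(-22636) = (-6 + 2*(-14))/(-22636) = (-6 - 28)*(-1/22636) = -34*(-1/22636) = 17/11318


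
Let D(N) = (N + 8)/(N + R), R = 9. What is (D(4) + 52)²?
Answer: 473344/169 ≈ 2800.9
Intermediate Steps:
D(N) = (8 + N)/(9 + N) (D(N) = (N + 8)/(N + 9) = (8 + N)/(9 + N))
(D(4) + 52)² = ((8 + 4)/(9 + 4) + 52)² = (12/13 + 52)² = (688/13)² = 473344/169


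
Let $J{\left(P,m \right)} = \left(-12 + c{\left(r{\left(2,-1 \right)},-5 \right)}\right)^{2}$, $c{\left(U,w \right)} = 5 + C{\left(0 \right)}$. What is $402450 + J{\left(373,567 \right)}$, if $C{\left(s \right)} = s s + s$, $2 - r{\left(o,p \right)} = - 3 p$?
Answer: $402499$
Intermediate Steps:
$r{\left(o,p \right)} = 2 + 3 p$ ($r{\left(o,p \right)} = 2 - - 3 p = 2 + 3 p$)
$C{\left(s \right)} = s + s^{2}$ ($C{\left(s \right)} = s^{2} + s = s + s^{2}$)
$c{\left(U,w \right)} = 5$ ($c{\left(U,w \right)} = 5 + 0 \left(1 + 0\right) = 5 + 0 \cdot 1 = 5 + 0 = 5$)
$J{\left(P,m \right)} = 49$ ($J{\left(P,m \right)} = \left(-12 + 5\right)^{2} = \left(-7\right)^{2} = 49$)
$402450 + J{\left(373,567 \right)} = 402450 + 49 = 402499$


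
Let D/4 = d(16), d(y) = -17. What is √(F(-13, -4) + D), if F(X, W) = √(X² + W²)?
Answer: √(-68 + √185) ≈ 7.3755*I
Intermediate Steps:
F(X, W) = √(W² + X²)
D = -68 (D = 4*(-17) = -68)
√(F(-13, -4) + D) = √(√((-4)² + (-13)²) - 68) = √(√(16 + 169) - 68) = √(√185 - 68) = √(-68 + √185)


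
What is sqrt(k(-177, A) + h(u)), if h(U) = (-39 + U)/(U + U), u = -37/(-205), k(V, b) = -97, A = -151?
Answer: 4*I*sqrt(17501)/37 ≈ 14.302*I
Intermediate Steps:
u = 37/205 (u = -37*(-1/205) = 37/205 ≈ 0.18049)
h(U) = (-39 + U)/(2*U) (h(U) = (-39 + U)/((2*U)) = (-39 + U)*(1/(2*U)) = (-39 + U)/(2*U))
sqrt(k(-177, A) + h(u)) = sqrt(-97 + (-39 + 37/205)/(2*(37/205))) = sqrt(-97 + (1/2)*(205/37)*(-7958/205)) = sqrt(-97 - 3979/37) = sqrt(-7568/37) = 4*I*sqrt(17501)/37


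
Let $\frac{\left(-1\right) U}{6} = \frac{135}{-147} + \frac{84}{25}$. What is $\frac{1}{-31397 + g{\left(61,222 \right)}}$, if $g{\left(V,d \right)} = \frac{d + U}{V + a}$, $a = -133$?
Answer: $- \frac{7350}{230789117} \approx -3.1847 \cdot 10^{-5}$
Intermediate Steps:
$U = - \frac{17946}{1225}$ ($U = - 6 \left(\frac{135}{-147} + \frac{84}{25}\right) = - 6 \left(135 \left(- \frac{1}{147}\right) + 84 \cdot \frac{1}{25}\right) = - 6 \left(- \frac{45}{49} + \frac{84}{25}\right) = \left(-6\right) \frac{2991}{1225} = - \frac{17946}{1225} \approx -14.65$)
$g{\left(V,d \right)} = \frac{- \frac{17946}{1225} + d}{-133 + V}$ ($g{\left(V,d \right)} = \frac{d - \frac{17946}{1225}}{V - 133} = \frac{- \frac{17946}{1225} + d}{-133 + V}$)
$\frac{1}{-31397 + g{\left(61,222 \right)}} = \frac{1}{-31397 + \frac{- \frac{17946}{1225} + 222}{-133 + 61}} = \frac{1}{-31397 + \frac{1}{-72} \cdot \frac{254004}{1225}} = \frac{1}{-31397 - \frac{21167}{7350}} = \frac{1}{- \frac{230789117}{7350}} = - \frac{7350}{230789117}$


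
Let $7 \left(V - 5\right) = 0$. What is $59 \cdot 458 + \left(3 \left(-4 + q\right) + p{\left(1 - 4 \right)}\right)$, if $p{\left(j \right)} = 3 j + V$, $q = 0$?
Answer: $27006$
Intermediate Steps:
$V = 5$ ($V = 5 + \frac{1}{7} \cdot 0 = 5 + 0 = 5$)
$p{\left(j \right)} = 5 + 3 j$ ($p{\left(j \right)} = 3 j + 5 = 5 + 3 j$)
$59 \cdot 458 + \left(3 \left(-4 + q\right) + p{\left(1 - 4 \right)}\right) = 59 \cdot 458 + \left(3 \left(-4 + 0\right) + \left(5 + 3 \left(1 - 4\right)\right)\right) = 27022 + \left(3 \left(-4\right) + \left(5 + 3 \left(1 - 4\right)\right)\right) = 27022 + \left(-12 + \left(5 + 3 \left(-3\right)\right)\right) = 27022 + \left(-12 + \left(5 - 9\right)\right) = 27022 - 16 = 27006$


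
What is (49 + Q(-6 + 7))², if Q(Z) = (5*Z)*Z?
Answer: 2916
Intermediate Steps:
Q(Z) = 5*Z²
(49 + Q(-6 + 7))² = (49 + 5*(-6 + 7)²)² = (49 + 5*1²)² = (49 + 5*1)² = (49 + 5)² = 54² = 2916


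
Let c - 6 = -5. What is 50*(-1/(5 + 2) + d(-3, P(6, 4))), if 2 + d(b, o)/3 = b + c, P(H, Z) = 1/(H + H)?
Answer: -4250/7 ≈ -607.14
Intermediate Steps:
c = 1 (c = 6 - 5 = 1)
P(H, Z) = 1/(2*H)
d(b, o) = -3 + 3*b (d(b, o) = -6 + 3*(b + 1) = -6 + 3*(1 + b) = -6 + (3 + 3*b) = -3 + 3*b)
50*(-1/(5 + 2) + d(-3, P(6, 4))) = 50*(-1/(5 + 2) + (-3 + 3*(-3))) = 50*(-1/7 + (-3 - 9)) = 50*(-1*⅐ - 12) = 50*(-⅐ - 12) = 50*(-85/7) = -4250/7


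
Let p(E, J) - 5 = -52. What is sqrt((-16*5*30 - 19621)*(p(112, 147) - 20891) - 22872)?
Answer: sqrt(461052826) ≈ 21472.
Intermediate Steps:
p(E, J) = -47 (p(E, J) = 5 - 52 = -47)
sqrt((-16*5*30 - 19621)*(p(112, 147) - 20891) - 22872) = sqrt((-16*5*30 - 19621)*(-47 - 20891) - 22872) = sqrt((-80*30 - 19621)*(-20938) - 22872) = sqrt((-2400 - 19621)*(-20938) - 22872) = sqrt(-22021*(-20938) - 22872) = sqrt(461075698 - 22872) = sqrt(461052826)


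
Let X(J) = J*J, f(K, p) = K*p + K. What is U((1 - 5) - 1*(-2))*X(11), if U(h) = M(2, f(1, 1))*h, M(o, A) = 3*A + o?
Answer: -1936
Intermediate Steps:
f(K, p) = K + K*p
M(o, A) = o + 3*A
X(J) = J**2
U(h) = 8*h (U(h) = (2 + 3*(1*(1 + 1)))*h = (2 + 3*(1*2))*h = (2 + 3*2)*h = (2 + 6)*h = 8*h)
U((1 - 5) - 1*(-2))*X(11) = (8*((1 - 5) - 1*(-2)))*11**2 = (8*(-4 + 2))*121 = (8*(-2))*121 = -16*121 = -1936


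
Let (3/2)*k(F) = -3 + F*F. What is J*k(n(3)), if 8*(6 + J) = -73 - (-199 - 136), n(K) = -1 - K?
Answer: 1391/6 ≈ 231.83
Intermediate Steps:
k(F) = -2 + 2*F**2/3 (k(F) = 2*(-3 + F*F)/3 = 2*(-3 + F**2)/3 = -2 + 2*F**2/3)
J = 107/4 (J = -6 + (-73 - (-199 - 136))/8 = -6 + (-73 - 1*(-335))/8 = -6 + (-73 + 335)/8 = -6 + (1/8)*262 = -6 + 131/4 = 107/4 ≈ 26.750)
J*k(n(3)) = 107*(-2 + 2*(-1 - 1*3)**2/3)/4 = 107*(-2 + 2*(-1 - 3)**2/3)/4 = 107*(-2 + (2/3)*(-4)**2)/4 = 107*(-2 + (2/3)*16)/4 = 107*(-2 + 32/3)/4 = (107/4)*(26/3) = 1391/6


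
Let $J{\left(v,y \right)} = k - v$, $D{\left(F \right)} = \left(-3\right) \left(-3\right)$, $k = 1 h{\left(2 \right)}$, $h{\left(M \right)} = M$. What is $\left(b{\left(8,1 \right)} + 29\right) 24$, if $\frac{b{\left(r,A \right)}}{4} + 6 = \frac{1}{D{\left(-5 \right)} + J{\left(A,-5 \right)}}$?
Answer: $\frac{648}{5} \approx 129.6$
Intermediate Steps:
$k = 2$ ($k = 1 \cdot 2 = 2$)
$D{\left(F \right)} = 9$
$J{\left(v,y \right)} = 2 - v$
$b{\left(r,A \right)} = -24 + \frac{4}{11 - A}$ ($b{\left(r,A \right)} = -24 + \frac{4}{9 - \left(-2 + A\right)} = -24 + \frac{4}{11 - A}$)
$\left(b{\left(8,1 \right)} + 29\right) 24 = \left(\frac{4 \left(65 - 6\right)}{-11 + 1} + 29\right) 24 = \left(\frac{4 \left(65 - 6\right)}{-10} + 29\right) 24 = \left(4 \left(- \frac{1}{10}\right) 59 + 29\right) 24 = \left(- \frac{118}{5} + 29\right) 24 = \frac{27}{5} \cdot 24 = \frac{648}{5}$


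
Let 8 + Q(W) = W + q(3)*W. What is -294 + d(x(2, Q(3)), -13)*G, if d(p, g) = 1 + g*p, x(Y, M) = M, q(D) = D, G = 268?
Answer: -13962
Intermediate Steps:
Q(W) = -8 + 4*W (Q(W) = -8 + (W + 3*W) = -8 + 4*W)
-294 + d(x(2, Q(3)), -13)*G = -294 + (1 - 13*(-8 + 4*3))*268 = -294 + (1 - 13*(-8 + 12))*268 = -294 + (1 - 13*4)*268 = -294 + (1 - 52)*268 = -294 - 51*268 = -294 - 13668 = -13962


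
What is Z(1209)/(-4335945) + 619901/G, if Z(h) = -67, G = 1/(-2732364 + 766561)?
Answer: -5283796649322505268/4335945 ≈ -1.2186e+12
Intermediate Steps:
G = -1/1965803 (G = 1/(-1965803) = -1/1965803 ≈ -5.0870e-7)
Z(1209)/(-4335945) + 619901/G = -67/(-4335945) + 619901/(-1/1965803) = -67*(-1/4335945) + 619901*(-1965803) = 67/4335945 - 1218603245503 = -5283796649322505268/4335945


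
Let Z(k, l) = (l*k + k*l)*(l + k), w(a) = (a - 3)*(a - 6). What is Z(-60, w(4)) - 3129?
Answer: -18009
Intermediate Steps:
w(a) = (-6 + a)*(-3 + a) (w(a) = (-3 + a)*(-6 + a) = (-6 + a)*(-3 + a))
Z(k, l) = 2*k*l*(k + l) (Z(k, l) = (k*l + k*l)*(k + l) = (2*k*l)*(k + l) = 2*k*l*(k + l))
Z(-60, w(4)) - 3129 = 2*(-60)*(18 + 4² - 9*4)*(-60 + (18 + 4² - 9*4)) - 3129 = 2*(-60)*(18 + 16 - 36)*(-60 + (18 + 16 - 36)) - 3129 = 2*(-60)*(-2)*(-60 - 2) - 3129 = 2*(-60)*(-2)*(-62) - 3129 = -14880 - 3129 = -18009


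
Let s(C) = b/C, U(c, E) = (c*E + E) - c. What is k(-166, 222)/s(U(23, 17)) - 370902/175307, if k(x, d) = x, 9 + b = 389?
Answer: -1134481313/6661666 ≈ -170.30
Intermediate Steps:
b = 380 (b = -9 + 389 = 380)
U(c, E) = E - c + E*c (U(c, E) = (E*c + E) - c = (E + E*c) - c = E - c + E*c)
s(C) = 380/C
k(-166, 222)/s(U(23, 17)) - 370902/175307 = -166/(380/(17 - 1*23 + 17*23)) - 370902/175307 = -166/(380/(17 - 23 + 391)) - 370902*1/175307 = -166/(380/385) - 370902/175307 = -166/(380*(1/385)) - 370902/175307 = -166/76/77 - 370902/175307 = -166*77/76 - 370902/175307 = -6391/38 - 370902/175307 = -1134481313/6661666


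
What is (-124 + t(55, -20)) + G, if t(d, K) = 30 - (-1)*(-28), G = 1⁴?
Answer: -121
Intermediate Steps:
G = 1
t(d, K) = 2 (t(d, K) = 30 - 1*28 = 30 - 28 = 2)
(-124 + t(55, -20)) + G = (-124 + 2) + 1 = -122 + 1 = -121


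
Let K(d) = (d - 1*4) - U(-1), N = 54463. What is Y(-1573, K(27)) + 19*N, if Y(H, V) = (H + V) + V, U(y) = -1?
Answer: 1033272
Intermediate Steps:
K(d) = -3 + d (K(d) = (d - 1*4) - 1*(-1) = (d - 4) + 1 = (-4 + d) + 1 = -3 + d)
Y(H, V) = H + 2*V
Y(-1573, K(27)) + 19*N = (-1573 + 2*(-3 + 27)) + 19*54463 = (-1573 + 2*24) + 1034797 = (-1573 + 48) + 1034797 = -1525 + 1034797 = 1033272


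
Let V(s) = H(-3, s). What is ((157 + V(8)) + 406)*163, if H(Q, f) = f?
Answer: 93073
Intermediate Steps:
V(s) = s
((157 + V(8)) + 406)*163 = ((157 + 8) + 406)*163 = (165 + 406)*163 = 571*163 = 93073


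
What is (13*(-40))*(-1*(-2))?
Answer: -1040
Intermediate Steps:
(13*(-40))*(-1*(-2)) = -520*2 = -1040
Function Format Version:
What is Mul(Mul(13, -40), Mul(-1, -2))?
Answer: -1040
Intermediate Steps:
Mul(Mul(13, -40), Mul(-1, -2)) = Mul(-520, 2) = -1040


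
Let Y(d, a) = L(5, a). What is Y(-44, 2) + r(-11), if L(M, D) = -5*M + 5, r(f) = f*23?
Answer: -273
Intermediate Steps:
r(f) = 23*f
L(M, D) = 5 - 5*M
Y(d, a) = -20 (Y(d, a) = 5 - 5*5 = 5 - 25 = -20)
Y(-44, 2) + r(-11) = -20 + 23*(-11) = -20 - 253 = -273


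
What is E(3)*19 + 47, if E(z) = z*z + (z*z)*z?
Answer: 731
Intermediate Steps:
E(z) = z**2 + z**3 (E(z) = z**2 + z**2*z = z**2 + z**3)
E(3)*19 + 47 = (3**2*(1 + 3))*19 + 47 = (9*4)*19 + 47 = 36*19 + 47 = 684 + 47 = 731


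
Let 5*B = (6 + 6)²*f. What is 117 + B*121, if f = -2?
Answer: -34263/5 ≈ -6852.6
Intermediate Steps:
B = -288/5 (B = ((6 + 6)²*(-2))/5 = (12²*(-2))/5 = (144*(-2))/5 = (⅕)*(-288) = -288/5 ≈ -57.600)
117 + B*121 = 117 - 288/5*121 = 117 - 34848/5 = -34263/5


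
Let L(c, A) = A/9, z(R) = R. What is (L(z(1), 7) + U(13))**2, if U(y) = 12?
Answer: 13225/81 ≈ 163.27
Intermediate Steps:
L(c, A) = A/9 (L(c, A) = A*(1/9) = A/9)
(L(z(1), 7) + U(13))**2 = ((1/9)*7 + 12)**2 = (7/9 + 12)**2 = (115/9)**2 = 13225/81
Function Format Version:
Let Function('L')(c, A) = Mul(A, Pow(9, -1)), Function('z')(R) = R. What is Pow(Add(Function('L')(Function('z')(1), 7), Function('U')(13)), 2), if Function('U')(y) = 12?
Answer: Rational(13225, 81) ≈ 163.27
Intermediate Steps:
Function('L')(c, A) = Mul(Rational(1, 9), A) (Function('L')(c, A) = Mul(A, Rational(1, 9)) = Mul(Rational(1, 9), A))
Pow(Add(Function('L')(Function('z')(1), 7), Function('U')(13)), 2) = Pow(Add(Mul(Rational(1, 9), 7), 12), 2) = Pow(Add(Rational(7, 9), 12), 2) = Pow(Rational(115, 9), 2) = Rational(13225, 81)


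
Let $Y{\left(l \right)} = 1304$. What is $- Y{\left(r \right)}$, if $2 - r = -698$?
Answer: $-1304$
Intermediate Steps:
$r = 700$ ($r = 2 - -698 = 2 + 698 = 700$)
$- Y{\left(r \right)} = \left(-1\right) 1304 = -1304$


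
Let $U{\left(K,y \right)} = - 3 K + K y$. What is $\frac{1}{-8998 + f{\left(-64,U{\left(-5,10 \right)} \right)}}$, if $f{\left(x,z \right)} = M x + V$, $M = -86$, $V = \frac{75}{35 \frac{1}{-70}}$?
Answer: $- \frac{1}{3644} \approx -0.00027442$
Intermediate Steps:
$V = -150$ ($V = \frac{75}{35 \left(- \frac{1}{70}\right)} = \frac{75}{- \frac{1}{2}} = 75 \left(-2\right) = -150$)
$f{\left(x,z \right)} = -150 - 86 x$ ($f{\left(x,z \right)} = - 86 x - 150 = -150 - 86 x$)
$\frac{1}{-8998 + f{\left(-64,U{\left(-5,10 \right)} \right)}} = \frac{1}{-8998 - -5354} = \frac{1}{-8998 + \left(-150 + 5504\right)} = \frac{1}{-8998 + 5354} = \frac{1}{-3644} = - \frac{1}{3644}$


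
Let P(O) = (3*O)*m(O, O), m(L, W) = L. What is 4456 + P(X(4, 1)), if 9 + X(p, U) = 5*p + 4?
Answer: 5131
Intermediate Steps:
X(p, U) = -5 + 5*p (X(p, U) = -9 + (5*p + 4) = -9 + (4 + 5*p) = -5 + 5*p)
P(O) = 3*O**2 (P(O) = (3*O)*O = 3*O**2)
4456 + P(X(4, 1)) = 4456 + 3*(-5 + 5*4)**2 = 4456 + 3*(-5 + 20)**2 = 4456 + 3*15**2 = 4456 + 3*225 = 4456 + 675 = 5131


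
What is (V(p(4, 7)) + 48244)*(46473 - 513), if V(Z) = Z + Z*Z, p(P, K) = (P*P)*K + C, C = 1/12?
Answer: 16798956415/6 ≈ 2.7998e+9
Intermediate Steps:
C = 1/12 ≈ 0.083333
p(P, K) = 1/12 + K*P² (p(P, K) = (P*P)*K + 1/12 = P²*K + 1/12 = K*P² + 1/12 = 1/12 + K*P²)
V(Z) = Z + Z²
(V(p(4, 7)) + 48244)*(46473 - 513) = ((1/12 + 7*4²)*(1 + (1/12 + 7*4²)) + 48244)*(46473 - 513) = ((1/12 + 7*16)*(1 + (1/12 + 7*16)) + 48244)*45960 = ((1/12 + 112)*(1 + (1/12 + 112)) + 48244)*45960 = (1345*(1 + 1345/12)/12 + 48244)*45960 = ((1345/12)*(1357/12) + 48244)*45960 = (1825165/144 + 48244)*45960 = (8772301/144)*45960 = 16798956415/6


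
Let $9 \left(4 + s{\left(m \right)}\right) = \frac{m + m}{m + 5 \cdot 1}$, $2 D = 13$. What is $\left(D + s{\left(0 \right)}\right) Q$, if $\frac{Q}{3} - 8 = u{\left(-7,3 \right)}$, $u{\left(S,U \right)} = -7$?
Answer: $\frac{15}{2} \approx 7.5$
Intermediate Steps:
$D = \frac{13}{2}$ ($D = \frac{1}{2} \cdot 13 = \frac{13}{2} \approx 6.5$)
$Q = 3$ ($Q = 24 + 3 \left(-7\right) = 24 - 21 = 3$)
$s{\left(m \right)} = -4 + \frac{2 m}{9 \left(5 + m\right)}$ ($s{\left(m \right)} = -4 + \frac{\left(m + m\right) \frac{1}{m + 5 \cdot 1}}{9} = -4 + \frac{2 m \frac{1}{m + 5}}{9} = -4 + \frac{2 m \frac{1}{5 + m}}{9} = -4 + \frac{2 m}{9 \left(5 + m\right)}$)
$\left(D + s{\left(0 \right)}\right) Q = \left(\frac{13}{2} + \frac{2 \left(-90 - 0\right)}{9 \left(5 + 0\right)}\right) 3 = \left(\frac{13}{2} + \frac{2 \left(-90 + 0\right)}{9 \cdot 5}\right) 3 = \left(\frac{13}{2} + \frac{2}{9} \cdot \frac{1}{5} \left(-90\right)\right) 3 = \left(\frac{13}{2} - 4\right) 3 = \frac{5}{2} \cdot 3 = \frac{15}{2}$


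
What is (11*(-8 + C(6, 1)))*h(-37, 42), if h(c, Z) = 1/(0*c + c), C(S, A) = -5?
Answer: 143/37 ≈ 3.8649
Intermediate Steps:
h(c, Z) = 1/c (h(c, Z) = 1/(0 + c) = 1/c)
(11*(-8 + C(6, 1)))*h(-37, 42) = (11*(-8 - 5))/(-37) = (11*(-13))*(-1/37) = -143*(-1/37) = 143/37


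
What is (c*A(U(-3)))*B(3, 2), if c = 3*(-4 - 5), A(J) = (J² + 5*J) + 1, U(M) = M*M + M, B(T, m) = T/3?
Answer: -1809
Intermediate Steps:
B(T, m) = T/3 (B(T, m) = T*(⅓) = T/3)
U(M) = M + M² (U(M) = M² + M = M + M²)
A(J) = 1 + J² + 5*J
c = -27 (c = 3*(-9) = -27)
(c*A(U(-3)))*B(3, 2) = (-27*(1 + (-3*(1 - 3))² + 5*(-3*(1 - 3))))*((⅓)*3) = -27*(1 + (-3*(-2))² + 5*(-3*(-2)))*1 = -27*(1 + 6² + 5*6)*1 = -27*(1 + 36 + 30)*1 = -27*67*1 = -1809*1 = -1809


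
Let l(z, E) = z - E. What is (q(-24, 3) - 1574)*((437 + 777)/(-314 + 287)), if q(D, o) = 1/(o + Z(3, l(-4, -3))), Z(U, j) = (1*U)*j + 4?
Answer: 3821065/54 ≈ 70761.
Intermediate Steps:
Z(U, j) = 4 + U*j (Z(U, j) = U*j + 4 = 4 + U*j)
q(D, o) = 1/(1 + o) (q(D, o) = 1/(o + (4 + 3*(-4 - 1*(-3)))) = 1/(o + (4 + 3*(-4 + 3))) = 1/(o + (4 + 3*(-1))) = 1/(o + (4 - 3)) = 1/(o + 1) = 1/(1 + o))
(q(-24, 3) - 1574)*((437 + 777)/(-314 + 287)) = (1/(1 + 3) - 1574)*((437 + 777)/(-314 + 287)) = (1/4 - 1574)*(1214/(-27)) = (¼ - 1574)*(1214*(-1/27)) = -6295/4*(-1214/27) = 3821065/54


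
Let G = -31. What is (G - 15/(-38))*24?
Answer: -13956/19 ≈ -734.53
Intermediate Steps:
(G - 15/(-38))*24 = (-31 - 15/(-38))*24 = (-31 - 15*(-1/38))*24 = (-31 + 15/38)*24 = -1163/38*24 = -13956/19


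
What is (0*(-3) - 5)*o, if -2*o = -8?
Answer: -20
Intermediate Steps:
o = 4 (o = -1/2*(-8) = 4)
(0*(-3) - 5)*o = (0*(-3) - 5)*4 = (0 - 5)*4 = -5*4 = -20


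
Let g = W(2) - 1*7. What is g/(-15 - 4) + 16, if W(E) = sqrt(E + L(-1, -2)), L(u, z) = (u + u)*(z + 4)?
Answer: 311/19 - I*sqrt(2)/19 ≈ 16.368 - 0.074432*I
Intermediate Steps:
L(u, z) = 2*u*(4 + z) (L(u, z) = (2*u)*(4 + z) = 2*u*(4 + z))
W(E) = sqrt(-4 + E) (W(E) = sqrt(E + 2*(-1)*(4 - 2)) = sqrt(E + 2*(-1)*2) = sqrt(E - 4) = sqrt(-4 + E))
g = -7 + I*sqrt(2) (g = sqrt(-4 + 2) - 1*7 = sqrt(-2) - 7 = I*sqrt(2) - 7 = -7 + I*sqrt(2) ≈ -7.0 + 1.4142*I)
g/(-15 - 4) + 16 = (-7 + I*sqrt(2))/(-15 - 4) + 16 = (-7 + I*sqrt(2))/(-19) + 16 = (-7 + I*sqrt(2))*(-1/19) + 16 = (7/19 - I*sqrt(2)/19) + 16 = 311/19 - I*sqrt(2)/19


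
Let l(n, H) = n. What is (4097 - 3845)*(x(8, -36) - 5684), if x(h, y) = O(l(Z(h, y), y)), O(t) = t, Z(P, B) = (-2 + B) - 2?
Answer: -1442448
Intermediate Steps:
Z(P, B) = -4 + B
x(h, y) = -4 + y
(4097 - 3845)*(x(8, -36) - 5684) = (4097 - 3845)*((-4 - 36) - 5684) = 252*(-40 - 5684) = 252*(-5724) = -1442448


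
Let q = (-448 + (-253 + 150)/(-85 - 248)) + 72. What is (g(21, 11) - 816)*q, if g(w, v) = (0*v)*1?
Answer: 34028560/111 ≈ 3.0656e+5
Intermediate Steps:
g(w, v) = 0 (g(w, v) = 0*1 = 0)
q = -125105/333 (q = (-448 - 103/(-333)) + 72 = (-448 - 103*(-1/333)) + 72 = (-448 + 103/333) + 72 = -149081/333 + 72 = -125105/333 ≈ -375.69)
(g(21, 11) - 816)*q = (0 - 816)*(-125105/333) = -816*(-125105/333) = 34028560/111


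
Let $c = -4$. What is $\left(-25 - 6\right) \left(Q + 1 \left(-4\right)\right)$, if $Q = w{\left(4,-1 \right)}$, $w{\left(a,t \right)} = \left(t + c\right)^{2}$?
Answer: $-651$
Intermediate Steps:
$w{\left(a,t \right)} = \left(-4 + t\right)^{2}$ ($w{\left(a,t \right)} = \left(t - 4\right)^{2} = \left(-4 + t\right)^{2}$)
$Q = 25$ ($Q = \left(-4 - 1\right)^{2} = \left(-5\right)^{2} = 25$)
$\left(-25 - 6\right) \left(Q + 1 \left(-4\right)\right) = \left(-25 - 6\right) \left(25 + 1 \left(-4\right)\right) = - 31 \left(25 - 4\right) = \left(-31\right) 21 = -651$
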